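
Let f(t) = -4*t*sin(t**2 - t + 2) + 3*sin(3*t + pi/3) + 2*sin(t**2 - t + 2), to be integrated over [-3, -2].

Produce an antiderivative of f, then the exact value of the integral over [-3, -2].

The integrand splits into summands that can be handled one at a time.
F(t) = -cos(3*t + pi/3) + 2*cos(t**2 - t + 2) is an antiderivative of f.
Check: d/dt[-cos(3*t + pi/3) + 2*cos(t**2 - t + 2)] = -4*t*sin(t**2 - t + 2) + 3*sin(3*t + pi/3) + 2*sin(t**2 - t + 2) = f(t).
F(-2) = 2*cos(8) - sin(pi/6 + 6); F(-3) = -sin(pi/6 + 9) + 2*cos(14).
Integral = F(-2) - F(-3) = 2*cos(8) - 2*cos(14) - sin(pi/6 + 6) + sin(pi/6 + 9).

Antiderivative: F(t) = -cos(3*t + pi/3) + 2*cos(t**2 - t + 2); value = 2*cos(8) - 2*cos(14) - sin(pi/6 + 6) + sin(pi/6 + 9)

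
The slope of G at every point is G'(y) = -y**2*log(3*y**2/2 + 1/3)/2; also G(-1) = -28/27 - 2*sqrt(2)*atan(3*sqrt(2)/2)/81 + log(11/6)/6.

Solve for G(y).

For G(y) to be correct, d/dy[G] must agree with the stated G'(y) identically.
A general antiderivative is -y**3*log(3*y**2/2 + 1/3)/6 + y**3/9 - 2*y/27 + 2*sqrt(2)*atan(3*sqrt(2)*y/2)/81 + C.
The condition gives C = -28/27 - 2*sqrt(2)*atan(3*sqrt(2)/2)/81 + log(11/6)/6 - (-2*sqrt(2)*atan(3*sqrt(2)/2)/81 - 1/27 + log(11/6)/6) = -1.
So G(y) = -y**3*log(3*y**2/2 + 1/3)/6 + y**3/9 - 2*y/27 + 2*sqrt(2)*atan(3*sqrt(2)*y/2)/81 - 1.
Check: d/dy[-y**3*log(3*y**2/2 + 1/3)/6 + y**3/9 - 2*y/27 + 2*sqrt(2)*atan(3*sqrt(2)*y/2)/81 - 1] = -y**2*log(9*y**2 + 2)/2 + y**2*log(6)/2, which equals G'(y).

G(y) = -y**3*log(3*y**2/2 + 1/3)/6 + y**3/9 - 2*y/27 + 2*sqrt(2)*atan(3*sqrt(2)*y/2)/81 - 1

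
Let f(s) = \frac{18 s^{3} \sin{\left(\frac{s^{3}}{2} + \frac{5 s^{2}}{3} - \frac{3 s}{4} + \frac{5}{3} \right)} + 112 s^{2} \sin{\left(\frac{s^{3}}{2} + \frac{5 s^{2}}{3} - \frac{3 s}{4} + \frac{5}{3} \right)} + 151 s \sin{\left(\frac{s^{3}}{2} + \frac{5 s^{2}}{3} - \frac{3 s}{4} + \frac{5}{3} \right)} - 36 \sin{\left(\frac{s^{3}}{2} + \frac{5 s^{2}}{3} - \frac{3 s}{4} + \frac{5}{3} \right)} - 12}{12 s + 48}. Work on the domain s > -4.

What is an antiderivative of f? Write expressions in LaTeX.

Differentiate the proposed F(s) back; it has to land on f(s) exactly.
Check: d/ds[- \log{\left(\frac{3 s}{2} + 6 \right)} - \cos{\left(\frac{s^{3}}{2} + \frac{5 s^{2}}{3} - \frac{3 s}{4} + \frac{5}{3} \right)}] = \frac{18 s^{3} \sin{\left(\frac{s^{3}}{2} + \frac{5 s^{2}}{3} - \frac{3 s}{4} + \frac{5}{3} \right)} + 112 s^{2} \sin{\left(\frac{s^{3}}{2} + \frac{5 s^{2}}{3} - \frac{3 s}{4} + \frac{5}{3} \right)} + 151 s \sin{\left(\frac{s^{3}}{2} + \frac{5 s^{2}}{3} - \frac{3 s}{4} + \frac{5}{3} \right)} - 36 \sin{\left(\frac{s^{3}}{2} + \frac{5 s^{2}}{3} - \frac{3 s}{4} + \frac{5}{3} \right)} - 12}{12 s + 48} = f(s).

An antiderivative is F(s) = - \log{\left(\frac{3 s}{2} + 6 \right)} - \cos{\left(\frac{s^{3}}{2} + \frac{5 s^{2}}{3} - \frac{3 s}{4} + \frac{5}{3} \right)}.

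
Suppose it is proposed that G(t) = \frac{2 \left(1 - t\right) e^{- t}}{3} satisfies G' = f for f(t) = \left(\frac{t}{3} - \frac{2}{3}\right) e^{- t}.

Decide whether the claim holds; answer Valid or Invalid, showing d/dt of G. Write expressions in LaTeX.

Invalid: d/dt[G] - f = \frac{\left(t - 2\right) e^{- t}}{3}, which is not 0.

d/dt[G] = \frac{\left(2 t - 4\right) e^{- t}}{3}
d/dt[G] - f(t) = \frac{\left(t - 2\right) e^{- t}}{3} != 0.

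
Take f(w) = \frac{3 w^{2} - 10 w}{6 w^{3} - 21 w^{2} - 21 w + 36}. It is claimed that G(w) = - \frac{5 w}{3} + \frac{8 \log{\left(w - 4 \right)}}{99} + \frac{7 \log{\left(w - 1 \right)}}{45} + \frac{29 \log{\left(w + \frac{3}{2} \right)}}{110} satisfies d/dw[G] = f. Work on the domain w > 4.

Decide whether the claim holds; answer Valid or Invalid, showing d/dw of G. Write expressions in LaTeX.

d/dw[G] = \frac{- 10 w^{3} + 38 w^{2} + 25 w - 60}{6 w^{3} - 21 w^{2} - 21 w + 36}
d/dw[G] - f(w) = - \frac{5}{3} != 0.

Invalid: d/dw[G] - f = - \frac{5}{3}, which is not 0.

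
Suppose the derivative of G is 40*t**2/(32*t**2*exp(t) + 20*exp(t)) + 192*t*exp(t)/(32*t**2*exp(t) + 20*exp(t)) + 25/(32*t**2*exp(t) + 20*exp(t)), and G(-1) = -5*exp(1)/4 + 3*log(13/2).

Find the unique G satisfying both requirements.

The integrand splits into summands that can be handled one at a time.
A general antiderivative is 3*log(4*t**2 + 5/2) - 5*exp(-t)/4 + C.
The condition gives C = -5*exp(1)/4 + 3*log(13/2) - (-5*exp(1)/4 + 3*log(13/2)) = 0.
So G(t) = (12*exp(t)*log(4*t**2 + 5/2) - 5)*exp(-t)/4.
Check: d/dt[(12*exp(t)*log(4*t**2 + 5/2) - 5)*exp(-t)/4] = (40*t**2 + 192*t*exp(t) + 25)/(32*t**2*exp(t) + 20*exp(t)), which equals G'(t).

G(t) = (12*exp(t)*log(4*t**2 + 5/2) - 5)*exp(-t)/4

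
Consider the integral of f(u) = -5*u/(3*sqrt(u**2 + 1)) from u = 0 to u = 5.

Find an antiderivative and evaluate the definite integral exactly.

Antiderivative: F(u) = -5*sqrt(u**2 + 1)/3; value = 5/3 - 5*sqrt(26)/3

f matches the chain-rule pattern g'(h)*h' with inner function h(u) = u**2 + 1; substituting w = h(u) collapses the integral.
F(u) = -5*sqrt(u**2 + 1)/3 is an antiderivative of f.
Check: d/du[-5*sqrt(u**2 + 1)/3] = -5*u/(3*sqrt(u**2 + 1)) = f(u).
F(5) = -5*sqrt(26)/3; F(0) = -5/3.
Integral = F(5) - F(0) = 5/3 - 5*sqrt(26)/3.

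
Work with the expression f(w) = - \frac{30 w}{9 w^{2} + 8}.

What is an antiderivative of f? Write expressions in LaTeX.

The substitution u = \frac{3 w^{2}}{2} + \frac{4}{3} works: f is exactly (dF/du)*(du/dw) for that inner function.
Check: d/dw[- \frac{5 \log{\left(\frac{3 w^{2}}{2} + \frac{4}{3} \right)}}{3}] = - \frac{30 w}{9 w^{2} + 8} = f(w).

An antiderivative is F(w) = - \frac{5 \log{\left(\frac{3 w^{2}}{2} + \frac{4}{3} \right)}}{3}.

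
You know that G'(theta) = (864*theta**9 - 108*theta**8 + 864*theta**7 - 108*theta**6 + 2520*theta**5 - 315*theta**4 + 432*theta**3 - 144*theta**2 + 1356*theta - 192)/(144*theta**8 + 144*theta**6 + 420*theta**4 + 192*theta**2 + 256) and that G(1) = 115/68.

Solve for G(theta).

A candidate passes only if d/dtheta[G] lands on the given G'(theta) exactly.
A general antiderivative is 3*theta**2 - 3*theta/4 + 5/(4*(theta**4 + theta**2/2 + 4/3)) + C.
The condition gives C = 115/68 - (183/68) = -1.
So G(theta) = 3*theta**2 - 3*theta/4 - 1 + 5/(4*theta**4 + 2*theta**2 + 16/3).
Check: d/dtheta[3*theta**2 - 3*theta/4 - 1 + 5/(4*theta**4 + 2*theta**2 + 16/3)] = (864*theta**9 - 108*theta**8 + 864*theta**7 - 108*theta**6 + 2520*theta**5 - 315*theta**4 + 432*theta**3 - 144*theta**2 + 1356*theta - 192)/(144*theta**8 + 144*theta**6 + 420*theta**4 + 192*theta**2 + 256) = G'(theta).

G(theta) = 3*theta**2 - 3*theta/4 - 1 + 5/(4*theta**4 + 2*theta**2 + 16/3)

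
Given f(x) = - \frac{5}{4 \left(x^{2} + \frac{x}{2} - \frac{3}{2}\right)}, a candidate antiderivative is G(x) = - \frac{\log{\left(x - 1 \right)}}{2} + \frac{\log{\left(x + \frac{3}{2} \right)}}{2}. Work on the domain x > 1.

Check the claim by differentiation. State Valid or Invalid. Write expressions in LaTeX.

Valid. The derivative of G reproduces f.

d/dx[G] = - \frac{5}{4 x^{2} + 2 x - 6}
This equals f(x) exactly, so the claim holds.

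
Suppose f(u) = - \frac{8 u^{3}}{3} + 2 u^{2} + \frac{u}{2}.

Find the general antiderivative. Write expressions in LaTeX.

F(u) = - \frac{2 u^{4}}{3} + \frac{2 u^{3}}{3} + \frac{u^{2}}{4} + C

The integrand splits into summands that can be handled one at a time.
Check: d/du[- \frac{2 u^{4}}{3} + \frac{2 u^{3}}{3} + \frac{u^{2}}{4}] = - \frac{8 u^{3}}{3} + 2 u^{2} + \frac{u}{2} = f(u).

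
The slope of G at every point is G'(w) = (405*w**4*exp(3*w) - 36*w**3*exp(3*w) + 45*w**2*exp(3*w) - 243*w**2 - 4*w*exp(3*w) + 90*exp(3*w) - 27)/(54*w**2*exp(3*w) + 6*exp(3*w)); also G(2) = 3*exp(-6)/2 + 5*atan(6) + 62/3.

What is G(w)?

The proposed G(w) is checked by its d/dw: the result must match the given G'(w).
A general antiderivative is 5*w**3/2 - w**2/3 + 5*atan(3*w) + 3*exp(-3*w)/2 + C.
The condition gives C = 3*exp(-6)/2 + 5*atan(6) + 62/3 - (3*exp(-6)/2 + 5*atan(6) + 56/3) = 2.
So G(w) = 5*w**3/2 - w**2/3 + 5*atan(3*w) + 2 + 3*exp(-3*w)/2.
Check: d/dw[5*w**3/2 - w**2/3 + 5*atan(3*w) + 2 + 3*exp(-3*w)/2] = (405*w**4*exp(3*w) - 36*w**3*exp(3*w) + 45*w**2*exp(3*w) - 243*w**2 - 4*w*exp(3*w) + 90*exp(3*w) - 27)/(54*w**2*exp(3*w) + 6*exp(3*w)) = G'(w).

G(w) = 5*w**3/2 - w**2/3 + 5*atan(3*w) + 2 + 3*exp(-3*w)/2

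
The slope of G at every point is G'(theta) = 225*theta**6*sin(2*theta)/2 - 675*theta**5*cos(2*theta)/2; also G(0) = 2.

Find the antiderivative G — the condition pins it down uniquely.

G'(theta) has the shape u'v + uv' for u = -225*theta**6/4 and v = cos(2*theta) — it is the derivative of the product u*v.
A general antiderivative is -225*theta**6*cos(2*theta)/4 + C.
The condition gives C = 2 - (0) = 2.
So G(theta) = -225*theta**6*cos(2*theta)/4 + 2.
Check: d/dtheta[-225*theta**6*cos(2*theta)/4 + 2] = 225*theta**6*sin(2*theta)/2 - 675*theta**5*cos(2*theta)/2 = G'(theta).

G(theta) = -225*theta**6*cos(2*theta)/4 + 2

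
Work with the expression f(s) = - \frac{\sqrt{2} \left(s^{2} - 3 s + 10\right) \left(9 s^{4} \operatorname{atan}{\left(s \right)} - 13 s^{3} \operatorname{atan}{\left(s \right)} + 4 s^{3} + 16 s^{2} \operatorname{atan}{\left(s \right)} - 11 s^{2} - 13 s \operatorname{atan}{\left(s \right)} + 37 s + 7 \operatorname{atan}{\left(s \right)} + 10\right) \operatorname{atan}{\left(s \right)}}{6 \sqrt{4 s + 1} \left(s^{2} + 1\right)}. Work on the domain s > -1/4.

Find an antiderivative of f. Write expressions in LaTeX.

Since d/ds undoes antidifferentiation here, F'(s) = f(s) is required of F(s).
Check: d/ds[- \frac{\sqrt{2} \sqrt{4 s + 1} \left(s^{2} - 3 s + 10\right)^{2} \operatorname{atan}^{2}{\left(s \right)}}{12}] = \frac{- 9 \sqrt{2} s^{6} \operatorname{atan}^{2}{\left(s \right)} + 40 \sqrt{2} s^{5} \operatorname{atan}^{2}{\left(s \right)} - 4 \sqrt{2} s^{5} \operatorname{atan}{\left(s \right)} - 145 \sqrt{2} s^{4} \operatorname{atan}^{2}{\left(s \right)} + 23 \sqrt{2} s^{4} \operatorname{atan}{\left(s \right)} + 191 \sqrt{2} s^{3} \operatorname{atan}^{2}{\left(s \right)} - 110 \sqrt{2} s^{3} \operatorname{atan}{\left(s \right)} - 206 \sqrt{2} s^{2} \operatorname{atan}^{2}{\left(s \right)} + 211 \sqrt{2} s^{2} \operatorname{atan}{\left(s \right)} + 151 \sqrt{2} s \operatorname{atan}^{2}{\left(s \right)} - 340 \sqrt{2} s \operatorname{atan}{\left(s \right)} - 70 \sqrt{2} \operatorname{atan}^{2}{\left(s \right)} - 100 \sqrt{2} \operatorname{atan}{\left(s \right)}}{6 s^{2} \sqrt{4 s + 1} + 6 \sqrt{4 s + 1}}, which equals f(s).

An antiderivative is F(s) = - \frac{\sqrt{2} \sqrt{4 s + 1} \left(s^{2} - 3 s + 10\right)^{2} \operatorname{atan}^{2}{\left(s \right)}}{12}.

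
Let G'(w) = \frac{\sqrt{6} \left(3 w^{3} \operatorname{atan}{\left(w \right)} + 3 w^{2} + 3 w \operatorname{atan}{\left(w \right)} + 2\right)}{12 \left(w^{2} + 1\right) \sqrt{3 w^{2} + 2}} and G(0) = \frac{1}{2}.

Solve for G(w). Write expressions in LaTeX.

G(w) = \frac{\sqrt{3} \left(\sqrt{2} \sqrt{3 w^{2} + 2} \operatorname{atan}{\left(w \right)} + 2 \sqrt{3}\right)}{12}

G'(w) has the shape u'v + uv' for u = \frac{\sqrt{2 w^{2} + \frac{4}{3}}}{4} and v = \operatorname{atan}{\left(w \right)} — it is the derivative of the product u*v.
A general antiderivative is \frac{\sqrt{2 w^{2} + \frac{4}{3}} \operatorname{atan}{\left(w \right)}}{4} + C.
The condition gives C = \frac{1}{2} - (0) = \frac{1}{2}.
So G(w) = \frac{\sqrt{3} \left(\sqrt{2} \sqrt{3 w^{2} + 2} \operatorname{atan}{\left(w \right)} + 2 \sqrt{3}\right)}{12}.
Check: d/dw[\frac{\sqrt{3} \left(\sqrt{2} \sqrt{3 w^{2} + 2} \operatorname{atan}{\left(w \right)} + 2 \sqrt{3}\right)}{12}] = \frac{3 \sqrt{6} w^{3} \operatorname{atan}{\left(w \right)} + 3 \sqrt{6} w^{2} + 3 \sqrt{6} w \operatorname{atan}{\left(w \right)} + 2 \sqrt{6}}{12 w^{2} \sqrt{3 w^{2} + 2} + 12 \sqrt{3 w^{2} + 2}}, which equals G'(w).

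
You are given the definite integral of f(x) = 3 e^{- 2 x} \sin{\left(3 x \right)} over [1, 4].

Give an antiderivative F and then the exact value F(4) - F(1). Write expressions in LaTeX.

For F(x) to be correct the identity F'(x) - f(x) = 0 must hold.
F(x) = - \frac{6 e^{- 2 x} \sin{\left(3 x \right)}}{13} - \frac{9 e^{- 2 x} \cos{\left(3 x \right)}}{13} is an antiderivative of f.
Check: d/dx[- \frac{6 e^{- 2 x} \sin{\left(3 x \right)}}{13} - \frac{9 e^{- 2 x} \cos{\left(3 x \right)}}{13}] = 3 e^{- 2 x} \sin{\left(3 x \right)} = f(x).
F(4) = - \frac{9 \cos{\left(12 \right)}}{13 e^{8}} - \frac{6 \sin{\left(12 \right)}}{13 e^{8}}; F(1) = - \frac{6 \sin{\left(3 \right)}}{13 e^{2}} - \frac{9 \cos{\left(3 \right)}}{13 e^{2}}.
Integral = F(4) - F(1) = \frac{9 \cos{\left(3 \right)}}{13 e^{2}} - \frac{9 \cos{\left(12 \right)}}{13 e^{8}} - \frac{6 \sin{\left(12 \right)}}{13 e^{8}} + \frac{6 \sin{\left(3 \right)}}{13 e^{2}}.

Antiderivative: F(x) = - \frac{6 e^{- 2 x} \sin{\left(3 x \right)}}{13} - \frac{9 e^{- 2 x} \cos{\left(3 x \right)}}{13}; value = \frac{9 \cos{\left(3 \right)}}{13 e^{2}} - \frac{9 \cos{\left(12 \right)}}{13 e^{8}} - \frac{6 \sin{\left(12 \right)}}{13 e^{8}} + \frac{6 \sin{\left(3 \right)}}{13 e^{2}}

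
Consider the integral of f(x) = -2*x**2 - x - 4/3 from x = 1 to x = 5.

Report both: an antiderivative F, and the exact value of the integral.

Integrate term by term and add the pieces.
F(x) = -2*x**3/3 - x**2/2 - 4*x/3 is an antiderivative of f.
Check: d/dx[-2*x**3/3 - x**2/2 - 4*x/3] = -2*x**2 - x - 4/3 = f(x).
F(5) = -205/2; F(1) = -5/2.
Integral = F(5) - F(1) = -100.

Antiderivative: F(x) = -2*x**3/3 - x**2/2 - 4*x/3; value = -100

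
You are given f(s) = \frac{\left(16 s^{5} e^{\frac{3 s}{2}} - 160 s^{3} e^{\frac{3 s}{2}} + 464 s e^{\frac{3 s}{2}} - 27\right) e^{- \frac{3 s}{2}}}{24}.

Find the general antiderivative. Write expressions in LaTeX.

Check any antiderivative F(s) by computing F'(s) and comparing it with f(s).
Check: d/ds[\frac{4 s^{2}}{3} + 3 \left(\frac{s^{2}}{3} - \frac{5}{3}\right)^{3} + \frac{3 e^{- \frac{3 s}{2}}}{4}] = \frac{\left(16 s^{5} e^{\frac{3 s}{2}} - 160 s^{3} e^{\frac{3 s}{2}} + 464 s e^{\frac{3 s}{2}} - 27\right) e^{- \frac{3 s}{2}}}{24} = f(s).

F(s) = \frac{4 s^{2}}{3} + 3 \left(\frac{s^{2}}{3} - \frac{5}{3}\right)^{3} + \frac{3 e^{- \frac{3 s}{2}}}{4} + C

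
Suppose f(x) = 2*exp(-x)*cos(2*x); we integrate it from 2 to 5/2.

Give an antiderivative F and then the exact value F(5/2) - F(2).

Check any antiderivative F(x) by computing F'(x) and comparing it with f(x).
F(x) = 2*(2*sin(2*x) - cos(2*x))*exp(-x)/5 is an antiderivative of f.
Check: d/dx[2*(2*sin(2*x) - cos(2*x))*exp(-x)/5] = 2*exp(-x)*cos(2*x) = f(x).
F(5/2) = 4*exp(-5/2)*sin(5)/5 - 2*exp(-5/2)*cos(5)/5; F(2) = 4*exp(-2)*sin(4)/5 - 2*exp(-2)*cos(4)/5.
Integral = F(5/2) - F(2) = 4*exp(-5/2)*sin(5)/5 + 2*exp(-2)*cos(4)/5 - 2*exp(-5/2)*cos(5)/5 - 4*exp(-2)*sin(4)/5.

Antiderivative: F(x) = 2*(2*sin(2*x) - cos(2*x))*exp(-x)/5; value = 4*exp(-5/2)*sin(5)/5 + 2*exp(-2)*cos(4)/5 - 2*exp(-5/2)*cos(5)/5 - 4*exp(-2)*sin(4)/5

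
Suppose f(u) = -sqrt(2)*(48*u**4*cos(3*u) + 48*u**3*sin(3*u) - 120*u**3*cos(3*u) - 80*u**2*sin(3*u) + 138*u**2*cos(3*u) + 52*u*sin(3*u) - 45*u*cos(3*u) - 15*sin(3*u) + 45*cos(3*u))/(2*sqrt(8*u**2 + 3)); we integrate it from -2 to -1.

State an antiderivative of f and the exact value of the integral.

Antiderivative: F(u) = -2*u**2*sqrt(4*u**2 + 3/2)*sin(3*u) + 5*u*sqrt(4*u**2 + 3/2)*sin(3*u) - 5*sqrt(4*u**2 + 3/2)*sin(3*u); value = 6*sqrt(22)*sin(3) - 23*sqrt(70)*sin(6)/2

Recover f(u) by differentiating a candidate F(u); any mismatch rules it out.
F(u) = -2*u**2*sqrt(4*u**2 + 3/2)*sin(3*u) + 5*u*sqrt(4*u**2 + 3/2)*sin(3*u) - 5*sqrt(4*u**2 + 3/2)*sin(3*u) is an antiderivative of f.
Check: d/du[-2*u**2*sqrt(4*u**2 + 3/2)*sin(3*u) + 5*u*sqrt(4*u**2 + 3/2)*sin(3*u) - 5*sqrt(4*u**2 + 3/2)*sin(3*u)] = sqrt(2)*(-48*u**4*cos(3*u) - 48*u**3*sin(3*u) + 120*u**3*cos(3*u) + 80*u**2*sin(3*u) - 138*u**2*cos(3*u) - 52*u*sin(3*u) + 45*u*cos(3*u) + 15*sin(3*u) - 45*cos(3*u))/(2*sqrt(8*u**2 + 3)), which equals f(u).
F(-1) = 6*sqrt(22)*sin(3); F(-2) = 23*sqrt(70)*sin(6)/2.
Integral = F(-1) - F(-2) = 6*sqrt(22)*sin(3) - 23*sqrt(70)*sin(6)/2.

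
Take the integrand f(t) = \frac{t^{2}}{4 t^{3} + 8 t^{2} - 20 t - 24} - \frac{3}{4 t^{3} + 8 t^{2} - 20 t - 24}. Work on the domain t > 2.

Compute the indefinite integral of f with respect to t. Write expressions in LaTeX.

The denominator factors as 4 \left(t - 2\right) \left(t + 1\right) \left(t + 3\right); partial fractions split f into directly integrable pieces: \frac{3}{20 \left(t + 3\right)} + \frac{1}{12 \left(t + 1\right)} + \frac{1}{60 \left(t - 2\right)}.
Check: d/dt[\frac{\log{\left(t - 2 \right)}}{60} + \frac{\log{\left(t + 1 \right)}}{12} + \frac{3 \log{\left(t + 3 \right)}}{20}] = \frac{t^{2} - 3}{4 t^{3} + 8 t^{2} - 20 t - 24}, which equals f(t).

F(t) = \frac{\log{\left(t - 2 \right)}}{60} + \frac{\log{\left(t + 1 \right)}}{12} + \frac{3 \log{\left(t + 3 \right)}}{20} + C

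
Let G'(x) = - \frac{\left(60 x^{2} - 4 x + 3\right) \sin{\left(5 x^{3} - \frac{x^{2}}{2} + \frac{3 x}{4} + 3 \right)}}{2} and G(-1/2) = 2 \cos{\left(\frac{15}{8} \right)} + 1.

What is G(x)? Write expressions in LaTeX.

G'(x) matches the chain-rule pattern g'(h)*h' with inner function h(x) = 5 x^{3} - \frac{x^{2}}{2} + \frac{3 x}{4} + 3; substituting u = h(x) collapses the integral.
A general antiderivative is 2 \cos{\left(5 x^{3} - \frac{x^{2}}{2} + \frac{3 x}{4} + 3 \right)} + C.
The condition gives C = 2 \cos{\left(\frac{15}{8} \right)} + 1 - (2 \cos{\left(\frac{15}{8} \right)}) = 1.
So G(x) = 2 \cos{\left(5 x^{3} - \frac{x^{2}}{2} + \frac{3 x}{4} + 3 \right)} + 1.
Check: d/dx[2 \cos{\left(5 x^{3} - \frac{x^{2}}{2} + \frac{3 x}{4} + 3 \right)} + 1] = - 30 x^{2} \sin{\left(5 x^{3} - \frac{x^{2}}{2} + \frac{3 x}{4} + 3 \right)} + 2 x \sin{\left(5 x^{3} - \frac{x^{2}}{2} + \frac{3 x}{4} + 3 \right)} - \frac{3 \sin{\left(5 x^{3} - \frac{x^{2}}{2} + \frac{3 x}{4} + 3 \right)}}{2}, which equals G'(x).

G(x) = 2 \cos{\left(5 x^{3} - \frac{x^{2}}{2} + \frac{3 x}{4} + 3 \right)} + 1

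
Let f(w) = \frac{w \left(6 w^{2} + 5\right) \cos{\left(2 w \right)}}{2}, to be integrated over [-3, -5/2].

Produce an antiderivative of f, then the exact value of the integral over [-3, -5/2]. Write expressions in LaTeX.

Antiderivative: F(w) = \frac{3 w^{3} \sin{\left(2 w \right)}}{2} + \frac{9 w^{2} \cos{\left(2 w \right)}}{4} - w \sin{\left(2 w \right)} - \frac{\cos{\left(2 w \right)}}{2}; value = \frac{335 \sin{\left(5 \right)}}{16} - \frac{79 \cos{\left(6 \right)}}{4} + \frac{217 \cos{\left(5 \right)}}{16} - \frac{75 \sin{\left(6 \right)}}{2}

Whatever form F(w) takes, F'(w) = f(w) is non-negotiable.
F(w) = \frac{3 w^{3} \sin{\left(2 w \right)}}{2} + \frac{9 w^{2} \cos{\left(2 w \right)}}{4} - w \sin{\left(2 w \right)} - \frac{\cos{\left(2 w \right)}}{2} is an antiderivative of f.
Check: d/dw[\frac{3 w^{3} \sin{\left(2 w \right)}}{2} + \frac{9 w^{2} \cos{\left(2 w \right)}}{4} - w \sin{\left(2 w \right)} - \frac{\cos{\left(2 w \right)}}{2}] = 3 w^{3} \cos{\left(2 w \right)} + \frac{5 w \cos{\left(2 w \right)}}{2}, which equals f(w).
F(-5/2) = \frac{335 \sin{\left(5 \right)}}{16} + \frac{217 \cos{\left(5 \right)}}{16}; F(-3) = \frac{75 \sin{\left(6 \right)}}{2} + \frac{79 \cos{\left(6 \right)}}{4}.
Integral = F(-5/2) - F(-3) = \frac{335 \sin{\left(5 \right)}}{16} - \frac{79 \cos{\left(6 \right)}}{4} + \frac{217 \cos{\left(5 \right)}}{16} - \frac{75 \sin{\left(6 \right)}}{2}.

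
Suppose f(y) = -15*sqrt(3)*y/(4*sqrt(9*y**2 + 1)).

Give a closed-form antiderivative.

f matches the chain-rule pattern g'(h)*h' with inner function h(y) = 3*y**2 + 1/3; substituting u = h(y) collapses the integral.
Check: d/dy[-5*sqrt(3*y**2 + 1/3)/4] = -15*sqrt(3)*y/(4*sqrt(9*y**2 + 1)) = f(y).

An antiderivative is F(y) = -5*sqrt(3*y**2 + 1/3)/4.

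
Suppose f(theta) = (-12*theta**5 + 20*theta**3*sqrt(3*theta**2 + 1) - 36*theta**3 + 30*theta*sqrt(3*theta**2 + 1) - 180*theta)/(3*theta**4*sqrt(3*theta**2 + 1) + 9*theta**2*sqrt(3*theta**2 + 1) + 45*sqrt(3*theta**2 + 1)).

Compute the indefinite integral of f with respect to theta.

Since d/dtheta undoes antidifferentiation here, F'(theta) = f(theta) is required of F(theta).
Check: d/dtheta[-4*sqrt(3*theta**2 + 1)/3 + 5*log(theta**4/3 + theta**2 + 5)/3] = (-12*theta**5 + 20*theta**3*sqrt(3*theta**2 + 1) - 36*theta**3 + 30*theta*sqrt(3*theta**2 + 1) - 180*theta)/(3*theta**4*sqrt(3*theta**2 + 1) + 9*theta**2*sqrt(3*theta**2 + 1) + 45*sqrt(3*theta**2 + 1)) = f(theta).

F(theta) = -4*sqrt(3*theta**2 + 1)/3 + 5*log(theta**4/3 + theta**2 + 5)/3 + C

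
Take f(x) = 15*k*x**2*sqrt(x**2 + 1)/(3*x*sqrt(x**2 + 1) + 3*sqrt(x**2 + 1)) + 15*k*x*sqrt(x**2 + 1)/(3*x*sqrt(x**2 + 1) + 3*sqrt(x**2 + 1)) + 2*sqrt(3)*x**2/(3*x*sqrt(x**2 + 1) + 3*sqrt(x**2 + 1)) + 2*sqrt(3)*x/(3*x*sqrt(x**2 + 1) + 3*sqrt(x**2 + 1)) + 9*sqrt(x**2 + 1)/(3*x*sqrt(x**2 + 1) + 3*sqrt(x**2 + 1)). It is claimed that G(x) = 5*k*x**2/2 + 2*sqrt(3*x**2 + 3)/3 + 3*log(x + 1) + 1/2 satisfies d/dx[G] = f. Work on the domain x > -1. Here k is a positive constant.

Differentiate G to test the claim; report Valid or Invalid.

Valid - the claim checks out under differentiation.

d/dx[G] = (15*k*x**2*sqrt(x**2 + 1) + 15*k*x*sqrt(x**2 + 1) + 2*sqrt(3)*x**2 + 2*sqrt(3)*x + 9*sqrt(x**2 + 1))/(3*x*sqrt(x**2 + 1) + 3*sqrt(x**2 + 1))
This equals f(x) exactly, so the claim holds.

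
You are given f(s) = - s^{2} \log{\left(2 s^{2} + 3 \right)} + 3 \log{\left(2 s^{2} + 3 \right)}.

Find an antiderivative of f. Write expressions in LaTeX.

Integrate term by term and add the pieces.
Check: d/ds[- \frac{6 s^{3} \log{\left(2 s^{2} + 3 \right)} - 4 s^{3} - 54 s \log{\left(2 s^{2} + 3 \right)} + 126 s - 63 \sqrt{6} \operatorname{atan}{\left(\frac{\sqrt{6} s}{3} \right)}}{18}] = - s^{2} \log{\left(2 s^{2} + 3 \right)} + 3 \log{\left(2 s^{2} + 3 \right)} = f(s).

An antiderivative is F(s) = - \frac{6 s^{3} \log{\left(2 s^{2} + 3 \right)} - 4 s^{3} - 54 s \log{\left(2 s^{2} + 3 \right)} + 126 s - 63 \sqrt{6} \operatorname{atan}{\left(\frac{\sqrt{6} s}{3} \right)}}{18}.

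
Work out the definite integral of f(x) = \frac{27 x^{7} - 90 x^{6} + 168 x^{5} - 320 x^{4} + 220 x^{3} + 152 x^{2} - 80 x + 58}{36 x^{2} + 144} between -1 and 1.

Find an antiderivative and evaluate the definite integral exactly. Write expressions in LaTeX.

A candidate is checked by its d/dx: the result must match f(x).
F(x) = \frac{- \left(- 3 x^{2} + 4 x + 2\right)^{3} + 270 \operatorname{atan}{\left(\frac{x}{2} \right)}}{216} is an antiderivative of f.
Check: d/dx[\frac{- \left(- 3 x^{2} + 4 x + 2\right)^{3} + 270 \operatorname{atan}{\left(\frac{x}{2} \right)}}{216}] = \frac{27 x^{7} - 90 x^{6} + 168 x^{5} - 320 x^{4} + 220 x^{3} + 152 x^{2} - 80 x + 58}{36 x^{2} + 144} = f(x).
F(1) = - \frac{1}{8} + \frac{5 \operatorname{atan}{\left(\frac{1}{2} \right)}}{4}; F(-1) = \frac{125}{216} - \frac{5 \operatorname{atan}{\left(\frac{1}{2} \right)}}{4}.
Integral = F(1) - F(-1) = - \frac{19}{27} + \frac{5 \operatorname{atan}{\left(\frac{1}{2} \right)}}{2}.

Antiderivative: F(x) = \frac{- \left(- 3 x^{2} + 4 x + 2\right)^{3} + 270 \operatorname{atan}{\left(\frac{x}{2} \right)}}{216}; value = - \frac{19}{27} + \frac{5 \operatorname{atan}{\left(\frac{1}{2} \right)}}{2}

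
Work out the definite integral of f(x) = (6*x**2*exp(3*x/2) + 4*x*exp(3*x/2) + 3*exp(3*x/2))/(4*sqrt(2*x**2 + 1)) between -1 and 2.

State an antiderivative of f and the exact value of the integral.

f has the shape u'v + uv' for u = sqrt(2*x**2 + 1)/2 and v = exp(3*x/2) — it is the derivative of the product u*v.
F(x) = sqrt(2*x**2 + 1)*exp(3*x/2)/2 is an antiderivative of f.
Check: d/dx[sqrt(2*x**2 + 1)*exp(3*x/2)/2] = (6*x**2*exp(3*x/2) + 4*x*exp(3*x/2) + 3*exp(3*x/2))/(4*sqrt(2*x**2 + 1)) = f(x).
F(2) = 3*exp(3)/2; F(-1) = sqrt(3)*exp(-3/2)/2.
Integral = F(2) - F(-1) = -sqrt(3)*exp(-3/2)/2 + 3*exp(3)/2.

Antiderivative: F(x) = sqrt(2*x**2 + 1)*exp(3*x/2)/2; value = -sqrt(3)*exp(-3/2)/2 + 3*exp(3)/2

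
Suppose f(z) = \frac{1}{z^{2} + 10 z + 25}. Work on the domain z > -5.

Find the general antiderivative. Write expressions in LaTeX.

F(z) = - \frac{1}{z + 5} + C

Whatever form F(z) takes, F'(z) = f(z) is non-negotiable.
Check: d/dz[- \frac{1}{z + 5}] = \frac{1}{z^{2} + 10 z + 25} = f(z).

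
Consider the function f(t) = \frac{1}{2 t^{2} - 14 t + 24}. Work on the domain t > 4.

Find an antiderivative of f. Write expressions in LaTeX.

The denominator factors as 2 \left(t - 4\right) \left(t - 3\right); partial fractions split f into directly integrable pieces: - \frac{1}{2 \left(t - 3\right)} + \frac{1}{2 \left(t - 4\right)}.
Check: d/dt[\frac{\log{\left(t - 4 \right)}}{2} - \frac{\log{\left(t - 3 \right)}}{2}] = \frac{1}{2 t^{2} - 14 t + 24} = f(t).

An antiderivative is F(t) = \frac{\log{\left(t - 4 \right)}}{2} - \frac{\log{\left(t - 3 \right)}}{2}.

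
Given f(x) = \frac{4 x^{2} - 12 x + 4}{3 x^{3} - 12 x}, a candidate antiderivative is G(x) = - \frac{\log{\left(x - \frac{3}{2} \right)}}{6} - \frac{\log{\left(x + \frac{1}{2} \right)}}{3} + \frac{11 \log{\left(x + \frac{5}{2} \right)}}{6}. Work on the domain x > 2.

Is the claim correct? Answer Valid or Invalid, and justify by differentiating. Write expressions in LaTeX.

d/dx[G] = \frac{32 x^{2} - 64 x - 8}{24 x^{3} + 36 x^{2} - 78 x - 45}
d/dx[G] - f(x) = \frac{- 16 x^{4} + 80 x^{3} - 44 x^{2} - 44 x + 60}{24 x^{6} + 36 x^{5} - 174 x^{4} - 189 x^{3} + 312 x^{2} + 180 x} != 0.

Invalid: d/dx[G] - f = \frac{- 16 x^{4} + 80 x^{3} - 44 x^{2} - 44 x + 60}{24 x^{6} + 36 x^{5} - 174 x^{4} - 189 x^{3} + 312 x^{2} + 180 x}, which is not 0.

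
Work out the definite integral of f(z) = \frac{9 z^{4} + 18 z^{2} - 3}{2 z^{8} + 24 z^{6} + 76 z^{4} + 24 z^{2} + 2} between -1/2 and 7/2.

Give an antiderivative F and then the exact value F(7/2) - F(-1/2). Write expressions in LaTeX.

Antiderivative: F(z) = - \frac{z}{\frac{2 z^{4}}{3} + 4 z^{2} + \frac{2}{3}}; value = - \frac{46560}{147313}

f has the shape u'v + uv' for u = - z and v = \frac{1}{\frac{2 z^{4}}{3} + 4 z^{2} + \frac{2}{3}} — it is the derivative of the product u*v.
F(z) = - \frac{z}{\frac{2 z^{4}}{3} + 4 z^{2} + \frac{2}{3}} is an antiderivative of f.
Check: d/dz[- \frac{z}{\frac{2 z^{4}}{3} + 4 z^{2} + \frac{2}{3}}] = \frac{9 z^{4} + 18 z^{2} - 3}{2 z^{8} + 24 z^{6} + 76 z^{4} + 24 z^{2} + 2} = f(z).
F(7/2) = - \frac{84}{3593}; F(-1/2) = \frac{12}{41}.
Integral = F(7/2) - F(-1/2) = - \frac{46560}{147313}.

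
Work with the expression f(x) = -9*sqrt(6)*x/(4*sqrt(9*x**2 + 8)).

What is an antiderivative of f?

An antiderivative is F(x) = -3*sqrt(3*x**2/2 + 4/3)/2.

The substitution u = 3*x**2/2 + 4/3 works: f is exactly (dF/du)*(du/dx) for that inner function.
Check: d/dx[-3*sqrt(3*x**2/2 + 4/3)/2] = -9*sqrt(6)*x/(4*sqrt(9*x**2 + 8)) = f(x).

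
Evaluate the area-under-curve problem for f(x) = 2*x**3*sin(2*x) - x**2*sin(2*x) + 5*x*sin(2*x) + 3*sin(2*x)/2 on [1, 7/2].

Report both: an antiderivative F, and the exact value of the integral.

Antiderivative: F(x) = -x**3*cos(2*x) + 3*x**2*sin(2*x)/2 + x**2*cos(2*x)/2 - x*sin(2*x)/2 - x*cos(2*x) + sin(2*x)/2 - cos(2*x); value = -165*cos(7)/4 - 3*sin(2)/2 + 5*cos(2)/2 + 137*sin(7)/8

The integrand splits into summands that can be handled one at a time.
F(x) = -x**3*cos(2*x) + 3*x**2*sin(2*x)/2 + x**2*cos(2*x)/2 - x*sin(2*x)/2 - x*cos(2*x) + sin(2*x)/2 - cos(2*x) is an antiderivative of f.
Check: d/dx[-x**3*cos(2*x) + 3*x**2*sin(2*x)/2 + x**2*cos(2*x)/2 - x*sin(2*x)/2 - x*cos(2*x) + sin(2*x)/2 - cos(2*x)] = 2*x**3*sin(2*x) - x**2*sin(2*x) + 5*x*sin(2*x) + 3*sin(2*x)/2 = f(x).
F(7/2) = -165*cos(7)/4 + 137*sin(7)/8; F(1) = -5*cos(2)/2 + 3*sin(2)/2.
Integral = F(7/2) - F(1) = -165*cos(7)/4 - 3*sin(2)/2 + 5*cos(2)/2 + 137*sin(7)/8.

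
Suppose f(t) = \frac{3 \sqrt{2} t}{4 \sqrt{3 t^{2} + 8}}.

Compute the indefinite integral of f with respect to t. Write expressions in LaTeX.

f matches the chain-rule pattern g'(h)*h' with inner function h(t) = \frac{3 t^{2}}{2} + 4; substituting u = h(t) collapses the integral.
Check: d/dt[\frac{\sqrt{2} \sqrt{3 t^{2} + 8}}{4}] = \frac{3 \sqrt{2} t}{4 \sqrt{3 t^{2} + 8}} = f(t).

F(t) = \frac{\sqrt{2} \sqrt{3 t^{2} + 8}}{4} + C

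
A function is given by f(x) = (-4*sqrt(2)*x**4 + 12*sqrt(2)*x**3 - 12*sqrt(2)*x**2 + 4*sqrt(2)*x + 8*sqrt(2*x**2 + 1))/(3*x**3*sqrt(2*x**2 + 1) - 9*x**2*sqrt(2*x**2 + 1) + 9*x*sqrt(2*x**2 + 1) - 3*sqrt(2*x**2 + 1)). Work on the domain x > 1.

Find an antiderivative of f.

Since d/dx undoes antidifferentiation here, F'(x) = f(x) is required of F(x).
Check: d/dx[-2*(sqrt(2)*x**2*sqrt(2*x**2 + 1) - 2*sqrt(2)*x*sqrt(2*x**2 + 1) + sqrt(2)*sqrt(2*x**2 + 1) + 2)/(3*(x - 1)**2)] = (-4*sqrt(2)*x**4 + 12*sqrt(2)*x**3 - 12*sqrt(2)*x**2 + 4*sqrt(2)*x + 8*sqrt(2*x**2 + 1))/(3*x**3*sqrt(2*x**2 + 1) - 9*x**2*sqrt(2*x**2 + 1) + 9*x*sqrt(2*x**2 + 1) - 3*sqrt(2*x**2 + 1)) = f(x).

An antiderivative is F(x) = -2*(sqrt(2)*x**2*sqrt(2*x**2 + 1) - 2*sqrt(2)*x*sqrt(2*x**2 + 1) + sqrt(2)*sqrt(2*x**2 + 1) + 2)/(3*(x - 1)**2).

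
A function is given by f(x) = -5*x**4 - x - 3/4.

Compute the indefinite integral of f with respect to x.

F(x) = -x**5 - x**2/2 - 3*x/4 + C

Integrate term by term and add the pieces.
Check: d/dx[-x**5 - x**2/2 - 3*x/4] = -5*x**4 - x - 3/4 = f(x).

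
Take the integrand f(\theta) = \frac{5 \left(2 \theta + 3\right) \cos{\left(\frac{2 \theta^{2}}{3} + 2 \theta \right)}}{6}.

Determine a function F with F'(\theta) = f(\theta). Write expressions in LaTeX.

An antiderivative is F(\theta) = \frac{5 \sin{\left(\frac{2 \theta^{2}}{3} + 2 \theta \right)}}{4}.

The substitution u = \frac{2 \theta^{2}}{3} + 2 \theta works: f is exactly (dF/du)*(du/d\theta) for that inner function.
Check: d/d\theta[\frac{5 \sin{\left(\frac{2 \theta^{2}}{3} + 2 \theta \right)}}{4}] = \frac{5 \theta \cos{\left(\frac{2 \theta^{2}}{3} + 2 \theta \right)}}{3} + \frac{5 \cos{\left(\frac{2 \theta^{2}}{3} + 2 \theta \right)}}{2}, which equals f(\theta).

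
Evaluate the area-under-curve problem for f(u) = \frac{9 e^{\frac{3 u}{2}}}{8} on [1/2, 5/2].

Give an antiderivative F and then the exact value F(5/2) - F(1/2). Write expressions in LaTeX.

Since d/du undoes antidifferentiation here, F'(u) = f(u) is required of F(u).
F(u) = \frac{3 e^{\frac{3 u}{2}}}{4} is an antiderivative of f.
Check: d/du[\frac{3 e^{\frac{3 u}{2}}}{4}] = \frac{9 e^{\frac{3 u}{2}}}{8} = f(u).
F(5/2) = \frac{3 e^{\frac{15}{4}}}{4}; F(1/2) = \frac{3 e^{\frac{3}{4}}}{4}.
Integral = F(5/2) - F(1/2) = - \frac{3 e^{\frac{3}{4}}}{4} + \frac{3 e^{\frac{15}{4}}}{4}.

Antiderivative: F(u) = \frac{3 e^{\frac{3 u}{2}}}{4}; value = - \frac{3 e^{\frac{3}{4}}}{4} + \frac{3 e^{\frac{15}{4}}}{4}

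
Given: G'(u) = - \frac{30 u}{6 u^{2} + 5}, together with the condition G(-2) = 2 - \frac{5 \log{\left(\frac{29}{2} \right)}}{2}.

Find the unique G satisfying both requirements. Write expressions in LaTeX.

G(u) = 2 - \frac{5 \log{\left(3 u^{2} + \frac{5}{2} \right)}}{2}

G'(u) matches the chain-rule pattern g'(h)*h' with inner function h(u) = 3 u^{2} + \frac{5}{2}; substituting w = h(u) collapses the integral.
A general antiderivative is - \frac{5 \log{\left(3 u^{2} + \frac{5}{2} \right)}}{2} + C.
The condition gives C = 2 - \frac{5 \log{\left(\frac{29}{2} \right)}}{2} - (- \frac{5 \log{\left(\frac{29}{2} \right)}}{2}) = 2.
So G(u) = 2 - \frac{5 \log{\left(3 u^{2} + \frac{5}{2} \right)}}{2}.
Check: d/du[2 - \frac{5 \log{\left(3 u^{2} + \frac{5}{2} \right)}}{2}] = - \frac{30 u}{6 u^{2} + 5} = G'(u).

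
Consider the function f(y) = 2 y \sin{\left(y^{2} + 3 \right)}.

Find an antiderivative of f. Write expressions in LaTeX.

The substitution u = y^{2} + 3 works: f is exactly (dF/du)*(du/dy) for that inner function.
Check: d/dy[- \cos{\left(y^{2} + 3 \right)}] = 2 y \sin{\left(y^{2} + 3 \right)} = f(y).

An antiderivative is F(y) = - \cos{\left(y^{2} + 3 \right)}.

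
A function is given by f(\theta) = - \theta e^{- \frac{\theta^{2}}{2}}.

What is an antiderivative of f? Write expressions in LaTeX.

f matches the chain-rule pattern g'(h)*h' with inner function h(\theta) = - \frac{\theta^{2}}{2}; substituting u = h(\theta) collapses the integral.
Check: d/d\theta[e^{- \frac{\theta^{2}}{2}}] = - \theta e^{- \frac{\theta^{2}}{2}} = f(\theta).

An antiderivative is F(\theta) = e^{- \frac{\theta^{2}}{2}}.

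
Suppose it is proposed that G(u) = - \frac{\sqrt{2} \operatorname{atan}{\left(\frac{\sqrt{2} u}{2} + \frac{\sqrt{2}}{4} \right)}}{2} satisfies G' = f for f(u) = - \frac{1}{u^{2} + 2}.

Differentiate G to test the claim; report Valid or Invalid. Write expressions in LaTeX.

d/du[G] = - \frac{4}{4 u^{2} + 4 u + 9}
d/du[G] - f(u) = \frac{4 u + 1}{4 u^{4} + 4 u^{3} + 17 u^{2} + 8 u + 18} != 0.

Invalid: d/du[G] - f = \frac{4 u + 1}{4 u^{4} + 4 u^{3} + 17 u^{2} + 8 u + 18}, which is not 0.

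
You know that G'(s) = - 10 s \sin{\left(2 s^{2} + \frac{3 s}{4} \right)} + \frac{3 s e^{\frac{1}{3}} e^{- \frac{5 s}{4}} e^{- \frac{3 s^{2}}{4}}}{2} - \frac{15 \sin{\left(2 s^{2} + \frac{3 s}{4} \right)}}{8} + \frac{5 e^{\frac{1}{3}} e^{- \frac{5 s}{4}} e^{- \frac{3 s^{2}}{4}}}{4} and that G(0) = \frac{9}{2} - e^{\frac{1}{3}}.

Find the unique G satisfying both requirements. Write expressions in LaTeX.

Integrate term by term and add the pieces.
A general antiderivative is - e^{- \frac{3 s^{2}}{4} - \frac{5 s}{4} + \frac{1}{3}} + \frac{5 \cos{\left(2 s^{2} + \frac{3 s}{4} \right)}}{2} + C.
The condition gives C = \frac{9}{2} - e^{\frac{1}{3}} - (\frac{5}{2} - e^{\frac{1}{3}}) = 2.
So G(s) = \frac{5 \cos{\left(2 s^{2} + \frac{3 s}{4} \right)}}{2} + 2 - e^{\frac{1}{3}} e^{- \frac{5 s}{4}} e^{- \frac{3 s^{2}}{4}}.
Check: d/ds[\frac{5 \cos{\left(2 s^{2} + \frac{3 s}{4} \right)}}{2} + 2 - e^{\frac{1}{3}} e^{- \frac{5 s}{4}} e^{- \frac{3 s^{2}}{4}}] = \frac{\left(- 80 s e^{\frac{5 s}{4}} e^{\frac{3 s^{2}}{4}} \sin{\left(2 s^{2} + \frac{3 s}{4} \right)} + 12 s e^{\frac{1}{3}} - 15 e^{\frac{5 s}{4}} e^{\frac{3 s^{2}}{4}} \sin{\left(2 s^{2} + \frac{3 s}{4} \right)} + 10 e^{\frac{1}{3}}\right) e^{- \frac{5 s}{4}} e^{- \frac{3 s^{2}}{4}}}{8}, which equals G'(s).

G(s) = \frac{5 \cos{\left(2 s^{2} + \frac{3 s}{4} \right)}}{2} + 2 - e^{\frac{1}{3}} e^{- \frac{5 s}{4}} e^{- \frac{3 s^{2}}{4}}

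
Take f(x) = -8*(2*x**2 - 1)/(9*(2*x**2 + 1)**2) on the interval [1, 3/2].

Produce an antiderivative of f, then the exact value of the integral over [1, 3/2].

f has the shape u'v + uv' for u = 4*x/3 and v = 1/(3*x**2 + 3/2) — it is the derivative of the product u*v.
F(x) = 8*x/(9*(2*x**2 + 1)) is an antiderivative of f.
Check: d/dx[8*x/(9*(2*x**2 + 1))] = (8 - 16*x**2)/(36*x**4 + 36*x**2 + 9), which equals f(x).
F(3/2) = 8/33; F(1) = 8/27.
Integral = F(3/2) - F(1) = -16/297.

Antiderivative: F(x) = 8*x/(9*(2*x**2 + 1)); value = -16/297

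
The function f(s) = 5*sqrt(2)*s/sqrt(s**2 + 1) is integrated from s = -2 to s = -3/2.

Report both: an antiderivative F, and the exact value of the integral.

f matches the chain-rule pattern g'(h)*h' with inner function h(s) = 2*s**2 + 2; substituting u = h(s) collapses the integral.
F(s) = 5*sqrt(2)*sqrt(s**2 + 1) is an antiderivative of f.
Check: d/ds[5*sqrt(2)*sqrt(s**2 + 1)] = 5*sqrt(2)*s/sqrt(s**2 + 1) = f(s).
F(-3/2) = 5*sqrt(26)/2; F(-2) = 5*sqrt(10).
Integral = F(-3/2) - F(-2) = -5*sqrt(10) + 5*sqrt(26)/2.

Antiderivative: F(s) = 5*sqrt(2)*sqrt(s**2 + 1); value = -5*sqrt(10) + 5*sqrt(26)/2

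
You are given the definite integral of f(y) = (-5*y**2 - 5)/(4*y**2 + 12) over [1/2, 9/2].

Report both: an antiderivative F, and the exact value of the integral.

Antiderivative: F(y) = -5*(3*y - 2*sqrt(3)*atan(sqrt(3)*y/3))/12; value = -5 - 5*sqrt(3)*atan(sqrt(3)/6)/6 + 5*sqrt(3)*atan(3*sqrt(3)/2)/6

Check any antiderivative F(y) by computing F'(y) and comparing it with f(y).
F(y) = -5*(3*y - 2*sqrt(3)*atan(sqrt(3)*y/3))/12 is an antiderivative of f.
Check: d/dy[-5*(3*y - 2*sqrt(3)*atan(sqrt(3)*y/3))/12] = (-5*y**2 - 5)/(4*y**2 + 12) = f(y).
F(9/2) = -45/8 + 5*sqrt(3)*atan(3*sqrt(3)/2)/6; F(1/2) = -5/8 + 5*sqrt(3)*atan(sqrt(3)/6)/6.
Integral = F(9/2) - F(1/2) = -5 - 5*sqrt(3)*atan(sqrt(3)/6)/6 + 5*sqrt(3)*atan(3*sqrt(3)/2)/6.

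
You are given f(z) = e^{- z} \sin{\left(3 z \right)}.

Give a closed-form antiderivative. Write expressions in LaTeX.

Recover f(z) by differentiating a candidate F(z); any mismatch rules it out.
Check: d/dz[- \frac{e^{- z} \sin{\left(3 z \right)}}{10} - \frac{3 e^{- z} \cos{\left(3 z \right)}}{10}] = e^{- z} \sin{\left(3 z \right)} = f(z).

An antiderivative is F(z) = - \frac{e^{- z} \sin{\left(3 z \right)}}{10} - \frac{3 e^{- z} \cos{\left(3 z \right)}}{10}.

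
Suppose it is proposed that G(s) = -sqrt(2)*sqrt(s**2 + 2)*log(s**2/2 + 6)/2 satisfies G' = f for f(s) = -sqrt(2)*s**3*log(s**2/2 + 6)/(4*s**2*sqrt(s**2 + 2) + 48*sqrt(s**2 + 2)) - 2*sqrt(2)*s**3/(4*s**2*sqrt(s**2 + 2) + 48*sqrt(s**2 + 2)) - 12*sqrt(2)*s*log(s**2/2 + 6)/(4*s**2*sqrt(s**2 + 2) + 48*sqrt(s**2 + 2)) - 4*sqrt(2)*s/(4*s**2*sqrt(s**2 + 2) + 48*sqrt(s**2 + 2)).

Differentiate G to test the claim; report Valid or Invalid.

Invalid: d/ds[G] - f = (-sqrt(2)*s**3*sqrt(s**2 + 2)*log(s**2/2 + 6) - 2*sqrt(2)*s**3*sqrt(s**2 + 2) - 12*sqrt(2)*s*sqrt(s**2 + 2)*log(s**2/2 + 6) - 4*sqrt(2)*s*sqrt(s**2 + 2))/(4*s**4 + 56*s**2 + 96), which is not 0.

d/ds[G] = (-sqrt(2)*s**3*log(s**2/2 + 6) - 2*sqrt(2)*s**3 - 12*sqrt(2)*s*log(s**2/2 + 6) - 4*sqrt(2)*s)/(2*s**2*sqrt(s**2 + 2) + 24*sqrt(s**2 + 2))
d/ds[G] - f(s) = (-sqrt(2)*s**3*sqrt(s**2 + 2)*log(s**2/2 + 6) - 2*sqrt(2)*s**3*sqrt(s**2 + 2) - 12*sqrt(2)*s*sqrt(s**2 + 2)*log(s**2/2 + 6) - 4*sqrt(2)*s*sqrt(s**2 + 2))/(4*s**4 + 56*s**2 + 96) != 0.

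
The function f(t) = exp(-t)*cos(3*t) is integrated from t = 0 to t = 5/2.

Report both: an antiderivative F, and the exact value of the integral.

Antiderivative: F(t) = (3*sin(3*t) - cos(3*t))*exp(-t)/10; value = -exp(-5/2)*cos(15/2)/10 + 3*exp(-5/2)*sin(15/2)/10 + 1/10

Check any antiderivative F(t) by computing F'(t) and comparing it with f(t).
F(t) = (3*sin(3*t) - cos(3*t))*exp(-t)/10 is an antiderivative of f.
Check: d/dt[(3*sin(3*t) - cos(3*t))*exp(-t)/10] = exp(-t)*cos(3*t) = f(t).
F(5/2) = -exp(-5/2)*cos(15/2)/10 + 3*exp(-5/2)*sin(15/2)/10; F(0) = -1/10.
Integral = F(5/2) - F(0) = -exp(-5/2)*cos(15/2)/10 + 3*exp(-5/2)*sin(15/2)/10 + 1/10.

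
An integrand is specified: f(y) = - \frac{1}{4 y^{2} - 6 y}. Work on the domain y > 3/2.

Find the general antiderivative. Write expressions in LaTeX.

F(y) = - \frac{- \log{\left(y \right)} + \log{\left(y - \frac{3}{2} \right)}}{6} + C

The denominator factors as 2 y \left(2 y - 3\right); partial fractions split f into directly integrable pieces: - \frac{1}{3 \left(2 y - 3\right)} + \frac{1}{6 y}.
Check: d/dy[- \frac{- \log{\left(y \right)} + \log{\left(y - \frac{3}{2} \right)}}{6}] = - \frac{1}{4 y^{2} - 6 y} = f(y).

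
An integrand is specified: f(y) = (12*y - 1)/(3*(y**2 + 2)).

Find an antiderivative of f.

For F(y) to be correct the identity F'(y) - f(y) = 0 must hold.
Check: d/dy[-(-12*log(y**2 + 2) + sqrt(2)*atan(sqrt(2)*y/2))/6] = (12*y - 1)/(3*y**2 + 6), which equals f(y).

An antiderivative is F(y) = -(-12*log(y**2 + 2) + sqrt(2)*atan(sqrt(2)*y/2))/6.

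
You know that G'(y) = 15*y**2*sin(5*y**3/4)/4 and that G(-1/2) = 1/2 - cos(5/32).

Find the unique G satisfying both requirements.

G'(y) matches the chain-rule pattern g'(h)*h' with inner function h(y) = 5*y**3/4; substituting u = h(y) collapses the integral.
A general antiderivative is -cos(5*y**3/4) + C.
The condition gives C = 1/2 - cos(5/32) - (-cos(5/32)) = 1/2.
So G(y) = 1/2 - cos(5*y**3/4).
Check: d/dy[1/2 - cos(5*y**3/4)] = 15*y**2*sin(5*y**3/4)/4 = G'(y).

G(y) = 1/2 - cos(5*y**3/4)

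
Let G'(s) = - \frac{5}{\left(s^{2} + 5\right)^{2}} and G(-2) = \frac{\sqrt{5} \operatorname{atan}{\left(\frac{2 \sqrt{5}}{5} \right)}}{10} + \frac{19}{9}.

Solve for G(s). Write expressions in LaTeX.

Check a candidate G(s) by differentiating: d/ds[G] must match the given G'(s).
A general antiderivative is - \frac{5 s}{10 s^{2} + 50} - \frac{\sqrt{5} \operatorname{atan}{\left(\frac{\sqrt{5} s}{5} \right)}}{10} + C.
The condition gives C = \frac{\sqrt{5} \operatorname{atan}{\left(\frac{2 \sqrt{5}}{5} \right)}}{10} + \frac{19}{9} - (\frac{1}{9} + \frac{\sqrt{5} \operatorname{atan}{\left(\frac{2 \sqrt{5}}{5} \right)}}{10}) = 2.
So G(s) = - \frac{\sqrt{5} s^{2} \operatorname{atan}{\left(\frac{\sqrt{5} s}{5} \right)} - 20 s^{2} + 5 s + 5 \sqrt{5} \operatorname{atan}{\left(\frac{\sqrt{5} s}{5} \right)} - 100}{10 \left(s^{2} + 5\right)}.
Check: d/ds[- \frac{\sqrt{5} s^{2} \operatorname{atan}{\left(\frac{\sqrt{5} s}{5} \right)} - 20 s^{2} + 5 s + 5 \sqrt{5} \operatorname{atan}{\left(\frac{\sqrt{5} s}{5} \right)} - 100}{10 \left(s^{2} + 5\right)}] = - \frac{5}{s^{4} + 10 s^{2} + 25}, which equals G'(s).

G(s) = - \frac{\sqrt{5} s^{2} \operatorname{atan}{\left(\frac{\sqrt{5} s}{5} \right)} - 20 s^{2} + 5 s + 5 \sqrt{5} \operatorname{atan}{\left(\frac{\sqrt{5} s}{5} \right)} - 100}{10 \left(s^{2} + 5\right)}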